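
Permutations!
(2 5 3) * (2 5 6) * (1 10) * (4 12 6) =(1 10)(2 4 12 6)(3 5) =[0, 10, 4, 5, 12, 3, 2, 7, 8, 9, 1, 11, 6]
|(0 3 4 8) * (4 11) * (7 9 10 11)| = |(0 3 7 9 10 11 4 8)| = 8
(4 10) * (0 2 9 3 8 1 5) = (0 2 9 3 8 1 5)(4 10) = [2, 5, 9, 8, 10, 0, 6, 7, 1, 3, 4]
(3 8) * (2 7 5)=[0, 1, 7, 8, 4, 2, 6, 5, 3]=(2 7 5)(3 8)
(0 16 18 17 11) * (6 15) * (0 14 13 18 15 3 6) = (0 16 15)(3 6)(11 14 13 18 17) = [16, 1, 2, 6, 4, 5, 3, 7, 8, 9, 10, 14, 12, 18, 13, 0, 15, 11, 17]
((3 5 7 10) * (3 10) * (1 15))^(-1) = (1 15)(3 7 5) = [0, 15, 2, 7, 4, 3, 6, 5, 8, 9, 10, 11, 12, 13, 14, 1]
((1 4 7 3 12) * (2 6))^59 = [0, 12, 6, 7, 1, 5, 2, 4, 8, 9, 10, 11, 3] = (1 12 3 7 4)(2 6)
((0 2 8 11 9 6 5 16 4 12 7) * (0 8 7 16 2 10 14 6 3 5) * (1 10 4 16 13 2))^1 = [4, 10, 7, 5, 12, 1, 0, 8, 11, 3, 14, 9, 13, 2, 6, 15, 16] = (16)(0 4 12 13 2 7 8 11 9 3 5 1 10 14 6)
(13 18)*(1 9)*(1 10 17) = (1 9 10 17)(13 18) = [0, 9, 2, 3, 4, 5, 6, 7, 8, 10, 17, 11, 12, 18, 14, 15, 16, 1, 13]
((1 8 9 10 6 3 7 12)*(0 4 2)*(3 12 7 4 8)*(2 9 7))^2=(0 7)(1 4 10 12 3 9 6)(2 8)=[7, 4, 8, 9, 10, 5, 1, 0, 2, 6, 12, 11, 3]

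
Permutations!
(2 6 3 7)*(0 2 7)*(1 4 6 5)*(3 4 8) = [2, 8, 5, 0, 6, 1, 4, 7, 3] = (0 2 5 1 8 3)(4 6)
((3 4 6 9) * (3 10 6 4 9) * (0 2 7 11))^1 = (0 2 7 11)(3 9 10 6) = [2, 1, 7, 9, 4, 5, 3, 11, 8, 10, 6, 0]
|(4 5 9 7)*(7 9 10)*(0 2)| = 4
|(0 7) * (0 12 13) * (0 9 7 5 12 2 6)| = |(0 5 12 13 9 7 2 6)| = 8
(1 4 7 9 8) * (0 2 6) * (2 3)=[3, 4, 6, 2, 7, 5, 0, 9, 1, 8]=(0 3 2 6)(1 4 7 9 8)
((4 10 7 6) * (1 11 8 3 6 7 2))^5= (1 4 8 2 6 11 10 3)= [0, 4, 6, 1, 8, 5, 11, 7, 2, 9, 3, 10]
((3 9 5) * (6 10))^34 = (10)(3 9 5) = [0, 1, 2, 9, 4, 3, 6, 7, 8, 5, 10]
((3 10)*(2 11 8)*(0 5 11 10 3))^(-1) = [10, 1, 8, 3, 4, 0, 6, 7, 11, 9, 2, 5] = (0 10 2 8 11 5)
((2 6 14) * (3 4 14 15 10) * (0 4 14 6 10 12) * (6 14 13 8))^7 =[8, 1, 12, 4, 6, 5, 10, 7, 2, 9, 0, 11, 13, 14, 15, 3] =(0 8 2 12 13 14 15 3 4 6 10)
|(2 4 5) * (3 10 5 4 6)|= 5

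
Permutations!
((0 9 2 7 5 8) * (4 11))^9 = (0 7)(2 8)(4 11)(5 9) = [7, 1, 8, 3, 11, 9, 6, 0, 2, 5, 10, 4]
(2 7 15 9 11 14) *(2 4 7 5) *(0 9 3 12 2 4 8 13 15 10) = (0 9 11 14 8 13 15 3 12 2 5 4 7 10) = [9, 1, 5, 12, 7, 4, 6, 10, 13, 11, 0, 14, 2, 15, 8, 3]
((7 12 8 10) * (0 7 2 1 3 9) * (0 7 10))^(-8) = (0 10 2 1 3 9 7 12 8) = [10, 3, 1, 9, 4, 5, 6, 12, 0, 7, 2, 11, 8]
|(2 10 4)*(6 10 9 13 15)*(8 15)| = |(2 9 13 8 15 6 10 4)| = 8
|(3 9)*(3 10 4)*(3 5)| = |(3 9 10 4 5)| = 5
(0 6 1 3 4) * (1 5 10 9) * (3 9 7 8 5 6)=(0 3 4)(1 9)(5 10 7 8)=[3, 9, 2, 4, 0, 10, 6, 8, 5, 1, 7]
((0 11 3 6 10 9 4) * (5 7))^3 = (0 6 4 3 9 11 10)(5 7) = [6, 1, 2, 9, 3, 7, 4, 5, 8, 11, 0, 10]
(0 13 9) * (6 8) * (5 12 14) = (0 13 9)(5 12 14)(6 8) = [13, 1, 2, 3, 4, 12, 8, 7, 6, 0, 10, 11, 14, 9, 5]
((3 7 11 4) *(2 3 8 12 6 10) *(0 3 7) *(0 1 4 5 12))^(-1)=(0 8 4 1 3)(2 10 6 12 5 11 7)=[8, 3, 10, 0, 1, 11, 12, 2, 4, 9, 6, 7, 5]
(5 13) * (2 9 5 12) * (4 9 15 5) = (2 15 5 13 12)(4 9) = [0, 1, 15, 3, 9, 13, 6, 7, 8, 4, 10, 11, 2, 12, 14, 5]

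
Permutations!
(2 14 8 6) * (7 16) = (2 14 8 6)(7 16) = [0, 1, 14, 3, 4, 5, 2, 16, 6, 9, 10, 11, 12, 13, 8, 15, 7]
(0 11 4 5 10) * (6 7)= (0 11 4 5 10)(6 7)= [11, 1, 2, 3, 5, 10, 7, 6, 8, 9, 0, 4]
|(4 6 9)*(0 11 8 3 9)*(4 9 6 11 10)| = |(0 10 4 11 8 3 6)| = 7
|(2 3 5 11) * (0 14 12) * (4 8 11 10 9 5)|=|(0 14 12)(2 3 4 8 11)(5 10 9)|=15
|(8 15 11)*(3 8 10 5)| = |(3 8 15 11 10 5)| = 6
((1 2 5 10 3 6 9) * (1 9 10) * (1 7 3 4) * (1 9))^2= (1 5 3 10 9 2 7 6 4)= [0, 5, 7, 10, 1, 3, 4, 6, 8, 2, 9]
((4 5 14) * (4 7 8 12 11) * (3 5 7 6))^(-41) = (3 6 14 5)(4 11 12 8 7) = [0, 1, 2, 6, 11, 3, 14, 4, 7, 9, 10, 12, 8, 13, 5]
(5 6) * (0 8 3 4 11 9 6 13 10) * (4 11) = (0 8 3 11 9 6 5 13 10) = [8, 1, 2, 11, 4, 13, 5, 7, 3, 6, 0, 9, 12, 10]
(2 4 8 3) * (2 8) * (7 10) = [0, 1, 4, 8, 2, 5, 6, 10, 3, 9, 7] = (2 4)(3 8)(7 10)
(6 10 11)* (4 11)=[0, 1, 2, 3, 11, 5, 10, 7, 8, 9, 4, 6]=(4 11 6 10)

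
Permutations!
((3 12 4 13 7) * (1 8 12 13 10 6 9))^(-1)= [0, 9, 2, 7, 12, 5, 10, 13, 1, 6, 4, 11, 8, 3]= (1 9 6 10 4 12 8)(3 7 13)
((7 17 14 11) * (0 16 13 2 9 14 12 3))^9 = [12, 1, 16, 17, 4, 5, 6, 14, 8, 13, 10, 9, 7, 0, 2, 15, 3, 11] = (0 12 7 14 2 16 3 17 11 9 13)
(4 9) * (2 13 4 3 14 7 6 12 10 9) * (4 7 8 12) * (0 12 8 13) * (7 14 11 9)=(0 12 10 7 6 4 2)(3 11 9)(13 14)=[12, 1, 0, 11, 2, 5, 4, 6, 8, 3, 7, 9, 10, 14, 13]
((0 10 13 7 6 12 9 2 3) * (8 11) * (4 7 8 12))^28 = (0 10 13 8 11 12 9 2 3)(4 7 6) = [10, 1, 3, 0, 7, 5, 4, 6, 11, 2, 13, 12, 9, 8]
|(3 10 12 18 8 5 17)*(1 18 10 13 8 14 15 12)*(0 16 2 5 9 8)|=|(0 16 2 5 17 3 13)(1 18 14 15 12 10)(8 9)|=42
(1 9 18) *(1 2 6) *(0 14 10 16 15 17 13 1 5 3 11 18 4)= (0 14 10 16 15 17 13 1 9 4)(2 6 5 3 11 18)= [14, 9, 6, 11, 0, 3, 5, 7, 8, 4, 16, 18, 12, 1, 10, 17, 15, 13, 2]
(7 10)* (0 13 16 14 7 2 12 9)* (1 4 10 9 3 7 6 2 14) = (0 13 16 1 4 10 14 6 2 12 3 7 9) = [13, 4, 12, 7, 10, 5, 2, 9, 8, 0, 14, 11, 3, 16, 6, 15, 1]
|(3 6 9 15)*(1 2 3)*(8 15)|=|(1 2 3 6 9 8 15)|=7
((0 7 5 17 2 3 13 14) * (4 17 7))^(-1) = [14, 1, 17, 2, 0, 7, 6, 5, 8, 9, 10, 11, 12, 3, 13, 15, 16, 4] = (0 14 13 3 2 17 4)(5 7)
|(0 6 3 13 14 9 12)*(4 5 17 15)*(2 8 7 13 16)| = 44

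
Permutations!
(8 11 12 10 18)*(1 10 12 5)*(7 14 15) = (1 10 18 8 11 5)(7 14 15) = [0, 10, 2, 3, 4, 1, 6, 14, 11, 9, 18, 5, 12, 13, 15, 7, 16, 17, 8]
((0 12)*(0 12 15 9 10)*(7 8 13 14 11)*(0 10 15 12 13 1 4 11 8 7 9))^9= (0 15 9 11 4 1 8 14 13 12)= [15, 8, 2, 3, 1, 5, 6, 7, 14, 11, 10, 4, 0, 12, 13, 9]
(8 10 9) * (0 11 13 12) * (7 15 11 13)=(0 13 12)(7 15 11)(8 10 9)=[13, 1, 2, 3, 4, 5, 6, 15, 10, 8, 9, 7, 0, 12, 14, 11]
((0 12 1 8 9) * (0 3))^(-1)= (0 3 9 8 1 12)= [3, 12, 2, 9, 4, 5, 6, 7, 1, 8, 10, 11, 0]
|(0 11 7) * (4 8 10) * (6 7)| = 12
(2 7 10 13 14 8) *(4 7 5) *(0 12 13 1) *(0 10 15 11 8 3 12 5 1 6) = (0 5 4 7 15 11 8 2 1 10 6)(3 12 13 14) = [5, 10, 1, 12, 7, 4, 0, 15, 2, 9, 6, 8, 13, 14, 3, 11]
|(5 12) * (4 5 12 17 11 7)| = |(4 5 17 11 7)| = 5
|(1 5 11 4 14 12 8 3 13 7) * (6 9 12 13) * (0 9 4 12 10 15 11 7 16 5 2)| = 17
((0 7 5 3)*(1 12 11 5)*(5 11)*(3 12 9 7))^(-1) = (0 3)(1 7 9)(5 12) = [3, 7, 2, 0, 4, 12, 6, 9, 8, 1, 10, 11, 5]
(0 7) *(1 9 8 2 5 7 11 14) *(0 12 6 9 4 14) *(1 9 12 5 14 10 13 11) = (0 1 4 10 13 11)(2 14 9 8)(5 7)(6 12) = [1, 4, 14, 3, 10, 7, 12, 5, 2, 8, 13, 0, 6, 11, 9]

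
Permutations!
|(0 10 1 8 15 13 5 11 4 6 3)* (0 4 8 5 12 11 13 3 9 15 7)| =|(0 10 1 5 13 12 11 8 7)(3 4 6 9 15)| =45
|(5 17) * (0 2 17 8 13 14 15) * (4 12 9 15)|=|(0 2 17 5 8 13 14 4 12 9 15)|=11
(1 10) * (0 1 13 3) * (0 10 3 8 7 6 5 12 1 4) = (0 4)(1 3 10 13 8 7 6 5 12) = [4, 3, 2, 10, 0, 12, 5, 6, 7, 9, 13, 11, 1, 8]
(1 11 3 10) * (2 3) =(1 11 2 3 10) =[0, 11, 3, 10, 4, 5, 6, 7, 8, 9, 1, 2]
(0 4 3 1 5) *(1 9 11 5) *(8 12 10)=(0 4 3 9 11 5)(8 12 10)=[4, 1, 2, 9, 3, 0, 6, 7, 12, 11, 8, 5, 10]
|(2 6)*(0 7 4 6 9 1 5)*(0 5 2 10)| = 15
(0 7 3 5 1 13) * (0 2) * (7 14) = (0 14 7 3 5 1 13 2) = [14, 13, 0, 5, 4, 1, 6, 3, 8, 9, 10, 11, 12, 2, 7]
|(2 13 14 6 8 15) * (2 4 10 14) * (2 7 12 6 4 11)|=24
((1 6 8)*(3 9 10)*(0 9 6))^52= [3, 10, 2, 1, 4, 5, 0, 7, 9, 6, 8]= (0 3 1 10 8 9 6)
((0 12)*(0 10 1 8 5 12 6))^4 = [0, 10, 2, 3, 4, 8, 6, 7, 1, 9, 12, 11, 5] = (1 10 12 5 8)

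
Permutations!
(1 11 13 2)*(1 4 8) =[0, 11, 4, 3, 8, 5, 6, 7, 1, 9, 10, 13, 12, 2] =(1 11 13 2 4 8)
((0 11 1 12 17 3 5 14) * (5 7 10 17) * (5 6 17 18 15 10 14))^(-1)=[14, 11, 2, 17, 4, 5, 12, 3, 8, 9, 15, 0, 1, 13, 7, 18, 16, 6, 10]=(0 14 7 3 17 6 12 1 11)(10 15 18)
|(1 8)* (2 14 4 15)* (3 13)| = |(1 8)(2 14 4 15)(3 13)| = 4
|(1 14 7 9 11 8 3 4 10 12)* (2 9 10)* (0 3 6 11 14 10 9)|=12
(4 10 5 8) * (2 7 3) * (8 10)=(2 7 3)(4 8)(5 10)=[0, 1, 7, 2, 8, 10, 6, 3, 4, 9, 5]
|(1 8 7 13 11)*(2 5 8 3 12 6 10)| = 11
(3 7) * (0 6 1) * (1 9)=(0 6 9 1)(3 7)=[6, 0, 2, 7, 4, 5, 9, 3, 8, 1]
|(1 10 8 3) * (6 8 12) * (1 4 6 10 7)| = |(1 7)(3 4 6 8)(10 12)| = 4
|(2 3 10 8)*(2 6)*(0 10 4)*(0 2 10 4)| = |(0 4 2 3)(6 10 8)| = 12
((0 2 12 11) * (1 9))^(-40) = (12) = [0, 1, 2, 3, 4, 5, 6, 7, 8, 9, 10, 11, 12]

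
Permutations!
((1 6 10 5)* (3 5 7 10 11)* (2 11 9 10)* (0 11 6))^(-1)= (0 1 5 3 11)(2 7 10 9 6)= [1, 5, 7, 11, 4, 3, 2, 10, 8, 6, 9, 0]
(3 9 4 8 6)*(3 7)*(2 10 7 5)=(2 10 7 3 9 4 8 6 5)=[0, 1, 10, 9, 8, 2, 5, 3, 6, 4, 7]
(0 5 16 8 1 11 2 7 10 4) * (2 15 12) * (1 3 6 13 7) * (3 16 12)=[5, 11, 1, 6, 0, 12, 13, 10, 16, 9, 4, 15, 2, 7, 14, 3, 8]=(0 5 12 2 1 11 15 3 6 13 7 10 4)(8 16)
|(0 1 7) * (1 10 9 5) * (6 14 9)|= 8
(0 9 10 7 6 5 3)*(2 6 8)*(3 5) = (0 9 10 7 8 2 6 3) = [9, 1, 6, 0, 4, 5, 3, 8, 2, 10, 7]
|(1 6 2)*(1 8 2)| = |(1 6)(2 8)| = 2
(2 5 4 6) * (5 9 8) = (2 9 8 5 4 6) = [0, 1, 9, 3, 6, 4, 2, 7, 5, 8]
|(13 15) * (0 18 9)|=|(0 18 9)(13 15)|=6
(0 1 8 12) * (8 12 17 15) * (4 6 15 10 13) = (0 1 12)(4 6 15 8 17 10 13) = [1, 12, 2, 3, 6, 5, 15, 7, 17, 9, 13, 11, 0, 4, 14, 8, 16, 10]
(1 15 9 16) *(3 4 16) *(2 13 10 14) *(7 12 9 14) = [0, 15, 13, 4, 16, 5, 6, 12, 8, 3, 7, 11, 9, 10, 2, 14, 1] = (1 15 14 2 13 10 7 12 9 3 4 16)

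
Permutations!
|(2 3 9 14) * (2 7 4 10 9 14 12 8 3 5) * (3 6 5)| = |(2 3 14 7 4 10 9 12 8 6 5)| = 11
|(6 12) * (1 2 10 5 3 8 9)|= 14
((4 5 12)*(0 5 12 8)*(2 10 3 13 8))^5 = (0 13 10 5 8 3 2)(4 12) = [13, 1, 0, 2, 12, 8, 6, 7, 3, 9, 5, 11, 4, 10]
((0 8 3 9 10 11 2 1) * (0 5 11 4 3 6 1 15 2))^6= (15)(3 10)(4 9)= [0, 1, 2, 10, 9, 5, 6, 7, 8, 4, 3, 11, 12, 13, 14, 15]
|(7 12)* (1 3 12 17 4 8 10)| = 8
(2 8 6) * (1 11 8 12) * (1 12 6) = (12)(1 11 8)(2 6) = [0, 11, 6, 3, 4, 5, 2, 7, 1, 9, 10, 8, 12]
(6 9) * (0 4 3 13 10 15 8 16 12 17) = [4, 1, 2, 13, 3, 5, 9, 7, 16, 6, 15, 11, 17, 10, 14, 8, 12, 0] = (0 4 3 13 10 15 8 16 12 17)(6 9)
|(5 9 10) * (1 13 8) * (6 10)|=12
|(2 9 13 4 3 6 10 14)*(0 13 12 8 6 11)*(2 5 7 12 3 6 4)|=24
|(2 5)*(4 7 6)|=6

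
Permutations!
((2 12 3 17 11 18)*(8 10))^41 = (2 18 11 17 3 12)(8 10) = [0, 1, 18, 12, 4, 5, 6, 7, 10, 9, 8, 17, 2, 13, 14, 15, 16, 3, 11]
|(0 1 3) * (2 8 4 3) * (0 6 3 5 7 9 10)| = |(0 1 2 8 4 5 7 9 10)(3 6)| = 18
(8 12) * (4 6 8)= (4 6 8 12)= [0, 1, 2, 3, 6, 5, 8, 7, 12, 9, 10, 11, 4]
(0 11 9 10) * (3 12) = (0 11 9 10)(3 12) = [11, 1, 2, 12, 4, 5, 6, 7, 8, 10, 0, 9, 3]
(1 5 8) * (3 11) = (1 5 8)(3 11) = [0, 5, 2, 11, 4, 8, 6, 7, 1, 9, 10, 3]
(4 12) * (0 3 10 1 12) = (0 3 10 1 12 4) = [3, 12, 2, 10, 0, 5, 6, 7, 8, 9, 1, 11, 4]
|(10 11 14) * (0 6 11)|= |(0 6 11 14 10)|= 5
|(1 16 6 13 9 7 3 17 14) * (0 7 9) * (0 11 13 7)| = 14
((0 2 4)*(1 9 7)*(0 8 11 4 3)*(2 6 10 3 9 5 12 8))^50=[10, 4, 12, 6, 5, 2, 3, 11, 7, 8, 0, 1, 9]=(0 10)(1 4 5 2 12 9 8 7 11)(3 6)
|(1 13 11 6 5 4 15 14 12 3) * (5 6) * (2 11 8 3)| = 28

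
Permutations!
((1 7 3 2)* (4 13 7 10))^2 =(1 4 7 2 10 13 3) =[0, 4, 10, 1, 7, 5, 6, 2, 8, 9, 13, 11, 12, 3]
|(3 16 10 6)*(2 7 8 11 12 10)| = |(2 7 8 11 12 10 6 3 16)| = 9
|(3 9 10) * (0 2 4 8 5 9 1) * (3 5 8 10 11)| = 9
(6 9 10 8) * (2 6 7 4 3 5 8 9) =(2 6)(3 5 8 7 4)(9 10) =[0, 1, 6, 5, 3, 8, 2, 4, 7, 10, 9]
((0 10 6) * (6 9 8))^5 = [0, 1, 2, 3, 4, 5, 6, 7, 8, 9, 10] = (10)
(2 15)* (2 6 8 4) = (2 15 6 8 4) = [0, 1, 15, 3, 2, 5, 8, 7, 4, 9, 10, 11, 12, 13, 14, 6]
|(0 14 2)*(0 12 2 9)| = |(0 14 9)(2 12)| = 6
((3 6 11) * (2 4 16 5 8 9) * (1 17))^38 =[0, 1, 16, 11, 5, 9, 3, 7, 2, 4, 10, 6, 12, 13, 14, 15, 8, 17] =(17)(2 16 8)(3 11 6)(4 5 9)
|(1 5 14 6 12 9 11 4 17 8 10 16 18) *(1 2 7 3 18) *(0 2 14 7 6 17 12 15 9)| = |(0 2 6 15 9 11 4 12)(1 5 7 3 18 14 17 8 10 16)| = 40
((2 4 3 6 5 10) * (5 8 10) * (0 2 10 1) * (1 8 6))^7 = (10)(0 4 1 2 3) = [4, 2, 3, 0, 1, 5, 6, 7, 8, 9, 10]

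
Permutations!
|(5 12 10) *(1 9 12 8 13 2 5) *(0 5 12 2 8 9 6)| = 8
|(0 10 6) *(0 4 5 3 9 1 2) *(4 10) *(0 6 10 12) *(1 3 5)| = 6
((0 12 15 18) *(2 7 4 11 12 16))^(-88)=(0 2 4 12 18 16 7 11 15)=[2, 1, 4, 3, 12, 5, 6, 11, 8, 9, 10, 15, 18, 13, 14, 0, 7, 17, 16]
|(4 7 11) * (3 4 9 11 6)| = 4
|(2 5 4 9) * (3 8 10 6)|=|(2 5 4 9)(3 8 10 6)|=4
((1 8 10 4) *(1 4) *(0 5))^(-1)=(0 5)(1 10 8)=[5, 10, 2, 3, 4, 0, 6, 7, 1, 9, 8]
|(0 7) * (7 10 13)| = 4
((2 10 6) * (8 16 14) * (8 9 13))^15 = [0, 1, 2, 3, 4, 5, 6, 7, 8, 9, 10, 11, 12, 13, 14, 15, 16] = (16)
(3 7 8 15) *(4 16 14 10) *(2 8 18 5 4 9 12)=(2 8 15 3 7 18 5 4 16 14 10 9 12)=[0, 1, 8, 7, 16, 4, 6, 18, 15, 12, 9, 11, 2, 13, 10, 3, 14, 17, 5]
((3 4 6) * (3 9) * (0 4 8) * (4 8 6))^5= (0 8)(3 9 6)= [8, 1, 2, 9, 4, 5, 3, 7, 0, 6]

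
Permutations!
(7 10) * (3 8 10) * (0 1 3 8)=[1, 3, 2, 0, 4, 5, 6, 8, 10, 9, 7]=(0 1 3)(7 8 10)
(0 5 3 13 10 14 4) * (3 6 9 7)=(0 5 6 9 7 3 13 10 14 4)=[5, 1, 2, 13, 0, 6, 9, 3, 8, 7, 14, 11, 12, 10, 4]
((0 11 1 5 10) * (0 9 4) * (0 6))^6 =(0 4 10 1)(5 11 6 9) =[4, 0, 2, 3, 10, 11, 9, 7, 8, 5, 1, 6]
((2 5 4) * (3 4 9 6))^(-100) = (2 9 3)(4 5 6) = [0, 1, 9, 2, 5, 6, 4, 7, 8, 3]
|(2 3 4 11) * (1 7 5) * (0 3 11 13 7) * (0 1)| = |(0 3 4 13 7 5)(2 11)| = 6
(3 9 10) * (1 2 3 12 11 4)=(1 2 3 9 10 12 11 4)=[0, 2, 3, 9, 1, 5, 6, 7, 8, 10, 12, 4, 11]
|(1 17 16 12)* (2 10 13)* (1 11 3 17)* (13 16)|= 8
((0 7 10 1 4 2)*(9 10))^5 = (0 4 10 7 2 1 9) = [4, 9, 1, 3, 10, 5, 6, 2, 8, 0, 7]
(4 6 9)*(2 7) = (2 7)(4 6 9) = [0, 1, 7, 3, 6, 5, 9, 2, 8, 4]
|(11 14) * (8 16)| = 2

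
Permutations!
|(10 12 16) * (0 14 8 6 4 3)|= |(0 14 8 6 4 3)(10 12 16)|= 6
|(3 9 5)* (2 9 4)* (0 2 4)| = |(0 2 9 5 3)| = 5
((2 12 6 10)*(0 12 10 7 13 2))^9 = [6, 1, 0, 3, 4, 5, 13, 2, 8, 9, 12, 11, 7, 10] = (0 6 13 10 12 7 2)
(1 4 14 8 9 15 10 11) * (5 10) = (1 4 14 8 9 15 5 10 11) = [0, 4, 2, 3, 14, 10, 6, 7, 9, 15, 11, 1, 12, 13, 8, 5]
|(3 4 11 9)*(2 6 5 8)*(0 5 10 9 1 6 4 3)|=10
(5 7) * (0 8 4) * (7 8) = (0 7 5 8 4) = [7, 1, 2, 3, 0, 8, 6, 5, 4]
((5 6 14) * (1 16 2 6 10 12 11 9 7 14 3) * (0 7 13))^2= [14, 2, 3, 16, 4, 12, 1, 5, 8, 0, 11, 13, 9, 7, 10, 15, 6]= (0 14 10 11 13 7 5 12 9)(1 2 3 16 6)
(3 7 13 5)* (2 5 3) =(2 5)(3 7 13) =[0, 1, 5, 7, 4, 2, 6, 13, 8, 9, 10, 11, 12, 3]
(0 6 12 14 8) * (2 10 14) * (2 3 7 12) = (0 6 2 10 14 8)(3 7 12) = [6, 1, 10, 7, 4, 5, 2, 12, 0, 9, 14, 11, 3, 13, 8]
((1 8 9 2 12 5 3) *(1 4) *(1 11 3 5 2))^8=(12)(1 9 8)(3 11 4)=[0, 9, 2, 11, 3, 5, 6, 7, 1, 8, 10, 4, 12]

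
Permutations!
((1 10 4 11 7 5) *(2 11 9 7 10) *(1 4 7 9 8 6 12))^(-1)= (1 12 6 8 4 5 7 10 11 2)= [0, 12, 1, 3, 5, 7, 8, 10, 4, 9, 11, 2, 6]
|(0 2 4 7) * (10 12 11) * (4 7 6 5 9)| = |(0 2 7)(4 6 5 9)(10 12 11)| = 12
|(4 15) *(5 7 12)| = 6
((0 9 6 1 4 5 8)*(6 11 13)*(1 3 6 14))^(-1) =(0 8 5 4 1 14 13 11 9)(3 6) =[8, 14, 2, 6, 1, 4, 3, 7, 5, 0, 10, 9, 12, 11, 13]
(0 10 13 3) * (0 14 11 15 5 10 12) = [12, 1, 2, 14, 4, 10, 6, 7, 8, 9, 13, 15, 0, 3, 11, 5] = (0 12)(3 14 11 15 5 10 13)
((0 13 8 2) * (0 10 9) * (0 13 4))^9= (0 4)(2 8 13 9 10)= [4, 1, 8, 3, 0, 5, 6, 7, 13, 10, 2, 11, 12, 9]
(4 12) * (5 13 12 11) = [0, 1, 2, 3, 11, 13, 6, 7, 8, 9, 10, 5, 4, 12] = (4 11 5 13 12)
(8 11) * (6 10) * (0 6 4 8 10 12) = [6, 1, 2, 3, 8, 5, 12, 7, 11, 9, 4, 10, 0] = (0 6 12)(4 8 11 10)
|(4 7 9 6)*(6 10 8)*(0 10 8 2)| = |(0 10 2)(4 7 9 8 6)| = 15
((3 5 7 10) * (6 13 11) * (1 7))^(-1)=(1 5 3 10 7)(6 11 13)=[0, 5, 2, 10, 4, 3, 11, 1, 8, 9, 7, 13, 12, 6]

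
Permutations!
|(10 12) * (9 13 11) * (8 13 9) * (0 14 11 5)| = |(0 14 11 8 13 5)(10 12)| = 6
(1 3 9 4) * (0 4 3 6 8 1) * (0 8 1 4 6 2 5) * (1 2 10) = (0 6 2 5)(1 10)(3 9)(4 8) = [6, 10, 5, 9, 8, 0, 2, 7, 4, 3, 1]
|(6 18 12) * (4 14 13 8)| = 12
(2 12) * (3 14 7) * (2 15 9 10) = [0, 1, 12, 14, 4, 5, 6, 3, 8, 10, 2, 11, 15, 13, 7, 9] = (2 12 15 9 10)(3 14 7)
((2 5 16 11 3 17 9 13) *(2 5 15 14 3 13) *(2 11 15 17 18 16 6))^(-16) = [0, 1, 5, 14, 4, 11, 13, 7, 8, 2, 10, 17, 12, 9, 15, 16, 18, 6, 3] = (2 5 11 17 6 13 9)(3 14 15 16 18)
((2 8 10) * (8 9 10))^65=(2 10 9)=[0, 1, 10, 3, 4, 5, 6, 7, 8, 2, 9]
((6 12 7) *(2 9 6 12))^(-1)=(2 6 9)(7 12)=[0, 1, 6, 3, 4, 5, 9, 12, 8, 2, 10, 11, 7]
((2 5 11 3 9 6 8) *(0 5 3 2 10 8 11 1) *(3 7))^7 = (0 5 1)(2 7 3 9 6 11)(8 10) = [5, 0, 7, 9, 4, 1, 11, 3, 10, 6, 8, 2]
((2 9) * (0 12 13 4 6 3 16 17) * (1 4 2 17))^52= (0 9 13)(1 6 16 4 3)(2 12 17)= [9, 6, 12, 1, 3, 5, 16, 7, 8, 13, 10, 11, 17, 0, 14, 15, 4, 2]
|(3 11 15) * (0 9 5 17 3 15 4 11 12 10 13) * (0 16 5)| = 14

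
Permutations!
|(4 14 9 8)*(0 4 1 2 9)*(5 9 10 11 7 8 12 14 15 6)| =|(0 4 15 6 5 9 12 14)(1 2 10 11 7 8)| =24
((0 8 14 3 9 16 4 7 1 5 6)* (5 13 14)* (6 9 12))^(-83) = (0 13 9 12 7 8 14 16 6 1 5 3 4) = [13, 5, 2, 4, 0, 3, 1, 8, 14, 12, 10, 11, 7, 9, 16, 15, 6]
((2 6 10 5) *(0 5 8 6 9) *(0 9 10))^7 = [5, 1, 10, 3, 4, 2, 0, 7, 6, 9, 8] = (0 5 2 10 8 6)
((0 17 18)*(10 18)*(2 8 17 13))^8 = (0 13 2 8 17 10 18) = [13, 1, 8, 3, 4, 5, 6, 7, 17, 9, 18, 11, 12, 2, 14, 15, 16, 10, 0]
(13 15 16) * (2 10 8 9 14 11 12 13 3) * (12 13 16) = [0, 1, 10, 2, 4, 5, 6, 7, 9, 14, 8, 13, 16, 15, 11, 12, 3] = (2 10 8 9 14 11 13 15 12 16 3)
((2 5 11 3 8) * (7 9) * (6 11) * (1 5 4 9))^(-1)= (1 7 9 4 2 8 3 11 6 5)= [0, 7, 8, 11, 2, 1, 5, 9, 3, 4, 10, 6]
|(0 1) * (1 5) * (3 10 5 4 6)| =|(0 4 6 3 10 5 1)| =7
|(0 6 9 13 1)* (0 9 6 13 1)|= |(0 13)(1 9)|= 2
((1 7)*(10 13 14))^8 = (10 14 13) = [0, 1, 2, 3, 4, 5, 6, 7, 8, 9, 14, 11, 12, 10, 13]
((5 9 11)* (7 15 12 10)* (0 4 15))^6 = (15) = [0, 1, 2, 3, 4, 5, 6, 7, 8, 9, 10, 11, 12, 13, 14, 15]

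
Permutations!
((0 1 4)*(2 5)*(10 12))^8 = (12)(0 4 1) = [4, 0, 2, 3, 1, 5, 6, 7, 8, 9, 10, 11, 12]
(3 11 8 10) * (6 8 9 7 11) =(3 6 8 10)(7 11 9) =[0, 1, 2, 6, 4, 5, 8, 11, 10, 7, 3, 9]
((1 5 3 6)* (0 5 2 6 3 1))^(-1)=[6, 5, 1, 3, 4, 0, 2]=(0 6 2 1 5)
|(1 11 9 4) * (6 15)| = |(1 11 9 4)(6 15)| = 4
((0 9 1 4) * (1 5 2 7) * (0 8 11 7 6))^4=(0 6 2 5 9)(1 7 11 8 4)=[6, 7, 5, 3, 1, 9, 2, 11, 4, 0, 10, 8]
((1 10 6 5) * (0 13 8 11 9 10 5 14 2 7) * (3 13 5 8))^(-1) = (0 7 2 14 6 10 9 11 8 1 5)(3 13) = [7, 5, 14, 13, 4, 0, 10, 2, 1, 11, 9, 8, 12, 3, 6]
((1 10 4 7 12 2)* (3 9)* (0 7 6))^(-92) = (0 1)(2 6)(4 12)(7 10) = [1, 0, 6, 3, 12, 5, 2, 10, 8, 9, 7, 11, 4]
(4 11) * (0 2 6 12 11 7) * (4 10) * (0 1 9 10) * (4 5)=[2, 9, 6, 3, 7, 4, 12, 1, 8, 10, 5, 0, 11]=(0 2 6 12 11)(1 9 10 5 4 7)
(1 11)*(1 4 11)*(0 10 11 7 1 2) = (0 10 11 4 7 1 2) = [10, 2, 0, 3, 7, 5, 6, 1, 8, 9, 11, 4]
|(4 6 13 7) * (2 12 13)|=6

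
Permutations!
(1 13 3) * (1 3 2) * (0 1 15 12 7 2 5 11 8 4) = [1, 13, 15, 3, 0, 11, 6, 2, 4, 9, 10, 8, 7, 5, 14, 12] = (0 1 13 5 11 8 4)(2 15 12 7)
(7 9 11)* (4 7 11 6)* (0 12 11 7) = (0 12 11 7 9 6 4) = [12, 1, 2, 3, 0, 5, 4, 9, 8, 6, 10, 7, 11]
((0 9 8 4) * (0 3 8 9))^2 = [0, 1, 2, 4, 8, 5, 6, 7, 3, 9] = (9)(3 4 8)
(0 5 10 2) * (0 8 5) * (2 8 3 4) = [0, 1, 3, 4, 2, 10, 6, 7, 5, 9, 8] = (2 3 4)(5 10 8)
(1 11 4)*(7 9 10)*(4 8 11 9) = (1 9 10 7 4)(8 11) = [0, 9, 2, 3, 1, 5, 6, 4, 11, 10, 7, 8]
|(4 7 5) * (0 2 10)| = 3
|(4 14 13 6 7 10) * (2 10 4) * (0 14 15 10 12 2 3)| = |(0 14 13 6 7 4 15 10 3)(2 12)| = 18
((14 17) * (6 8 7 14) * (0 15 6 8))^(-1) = [6, 1, 2, 3, 4, 5, 15, 8, 17, 9, 10, 11, 12, 13, 7, 0, 16, 14] = (0 6 15)(7 8 17 14)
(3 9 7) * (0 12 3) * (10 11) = (0 12 3 9 7)(10 11) = [12, 1, 2, 9, 4, 5, 6, 0, 8, 7, 11, 10, 3]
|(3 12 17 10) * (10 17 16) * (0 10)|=|(17)(0 10 3 12 16)|=5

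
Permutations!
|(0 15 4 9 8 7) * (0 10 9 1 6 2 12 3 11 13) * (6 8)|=|(0 15 4 1 8 7 10 9 6 2 12 3 11 13)|=14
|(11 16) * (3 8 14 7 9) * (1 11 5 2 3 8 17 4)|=8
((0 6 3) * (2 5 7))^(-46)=(0 3 6)(2 7 5)=[3, 1, 7, 6, 4, 2, 0, 5]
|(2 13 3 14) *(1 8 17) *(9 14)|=|(1 8 17)(2 13 3 9 14)|=15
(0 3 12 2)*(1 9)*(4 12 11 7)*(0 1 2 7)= [3, 9, 1, 11, 12, 5, 6, 4, 8, 2, 10, 0, 7]= (0 3 11)(1 9 2)(4 12 7)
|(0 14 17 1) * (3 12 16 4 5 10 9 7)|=8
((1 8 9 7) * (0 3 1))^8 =(0 1 9)(3 8 7) =[1, 9, 2, 8, 4, 5, 6, 3, 7, 0]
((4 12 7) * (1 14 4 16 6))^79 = (1 4 7 6 14 12 16) = [0, 4, 2, 3, 7, 5, 14, 6, 8, 9, 10, 11, 16, 13, 12, 15, 1]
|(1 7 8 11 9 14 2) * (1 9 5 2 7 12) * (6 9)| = |(1 12)(2 6 9 14 7 8 11 5)| = 8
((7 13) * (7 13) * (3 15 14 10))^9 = (3 15 14 10) = [0, 1, 2, 15, 4, 5, 6, 7, 8, 9, 3, 11, 12, 13, 10, 14]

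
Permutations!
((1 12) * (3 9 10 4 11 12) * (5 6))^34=(1 12 11 4 10 9 3)=[0, 12, 2, 1, 10, 5, 6, 7, 8, 3, 9, 4, 11]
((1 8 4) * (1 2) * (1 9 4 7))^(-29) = (1 8 7)(2 9 4) = [0, 8, 9, 3, 2, 5, 6, 1, 7, 4]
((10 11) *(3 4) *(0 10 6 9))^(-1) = [9, 1, 2, 4, 3, 5, 11, 7, 8, 6, 0, 10] = (0 9 6 11 10)(3 4)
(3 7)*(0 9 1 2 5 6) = [9, 2, 5, 7, 4, 6, 0, 3, 8, 1] = (0 9 1 2 5 6)(3 7)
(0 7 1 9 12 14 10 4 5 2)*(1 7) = (0 1 9 12 14 10 4 5 2) = [1, 9, 0, 3, 5, 2, 6, 7, 8, 12, 4, 11, 14, 13, 10]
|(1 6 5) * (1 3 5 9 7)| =4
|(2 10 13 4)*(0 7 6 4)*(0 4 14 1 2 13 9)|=|(0 7 6 14 1 2 10 9)(4 13)|=8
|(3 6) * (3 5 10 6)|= 3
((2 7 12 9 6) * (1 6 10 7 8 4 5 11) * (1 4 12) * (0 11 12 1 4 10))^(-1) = (0 9 12 5 4 7 10 11)(1 8 2 6) = [9, 8, 6, 3, 7, 4, 1, 10, 2, 12, 11, 0, 5]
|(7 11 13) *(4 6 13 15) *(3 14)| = |(3 14)(4 6 13 7 11 15)| = 6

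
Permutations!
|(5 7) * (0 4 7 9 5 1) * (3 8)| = |(0 4 7 1)(3 8)(5 9)| = 4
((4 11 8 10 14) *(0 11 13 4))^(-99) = [11, 1, 2, 3, 13, 5, 6, 7, 10, 9, 14, 8, 12, 4, 0] = (0 11 8 10 14)(4 13)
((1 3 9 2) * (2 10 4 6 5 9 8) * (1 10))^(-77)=(1 10 9 2 5 8 6 3 4)=[0, 10, 5, 4, 1, 8, 3, 7, 6, 2, 9]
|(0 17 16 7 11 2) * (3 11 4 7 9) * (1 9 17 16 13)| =18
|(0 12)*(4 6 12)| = 4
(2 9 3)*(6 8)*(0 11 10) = [11, 1, 9, 2, 4, 5, 8, 7, 6, 3, 0, 10] = (0 11 10)(2 9 3)(6 8)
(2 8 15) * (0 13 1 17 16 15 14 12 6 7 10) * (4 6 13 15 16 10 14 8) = (0 15 2 4 6 7 14 12 13 1 17 10) = [15, 17, 4, 3, 6, 5, 7, 14, 8, 9, 0, 11, 13, 1, 12, 2, 16, 10]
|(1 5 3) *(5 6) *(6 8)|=|(1 8 6 5 3)|=5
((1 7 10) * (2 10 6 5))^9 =(1 5)(2 7)(6 10) =[0, 5, 7, 3, 4, 1, 10, 2, 8, 9, 6]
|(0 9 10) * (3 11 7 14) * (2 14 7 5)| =15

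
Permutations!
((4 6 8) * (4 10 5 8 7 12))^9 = [0, 1, 2, 3, 6, 5, 7, 12, 8, 9, 10, 11, 4] = (4 6 7 12)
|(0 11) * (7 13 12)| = 6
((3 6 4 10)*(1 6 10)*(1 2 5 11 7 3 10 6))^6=[0, 1, 4, 7, 6, 2, 3, 11, 8, 9, 10, 5]=(2 4 6 3 7 11 5)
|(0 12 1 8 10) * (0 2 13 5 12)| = 7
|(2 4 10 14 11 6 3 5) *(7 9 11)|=10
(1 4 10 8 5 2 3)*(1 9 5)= (1 4 10 8)(2 3 9 5)= [0, 4, 3, 9, 10, 2, 6, 7, 1, 5, 8]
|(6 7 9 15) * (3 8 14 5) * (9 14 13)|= |(3 8 13 9 15 6 7 14 5)|= 9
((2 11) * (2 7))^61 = (2 11 7) = [0, 1, 11, 3, 4, 5, 6, 2, 8, 9, 10, 7]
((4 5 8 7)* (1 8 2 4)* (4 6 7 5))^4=[0, 6, 8, 3, 4, 1, 5, 2, 7]=(1 6 5)(2 8 7)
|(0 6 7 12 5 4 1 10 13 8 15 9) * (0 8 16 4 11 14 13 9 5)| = 44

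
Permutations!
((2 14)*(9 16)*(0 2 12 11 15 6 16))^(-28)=(0 9 16 6 15 11 12 14 2)=[9, 1, 0, 3, 4, 5, 15, 7, 8, 16, 10, 12, 14, 13, 2, 11, 6]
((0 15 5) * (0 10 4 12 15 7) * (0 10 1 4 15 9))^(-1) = (0 9 12 4 1 5 15 10 7) = [9, 5, 2, 3, 1, 15, 6, 0, 8, 12, 7, 11, 4, 13, 14, 10]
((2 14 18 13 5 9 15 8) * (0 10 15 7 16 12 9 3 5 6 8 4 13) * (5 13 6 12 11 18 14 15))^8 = (0 16 12 5 18 7 13 10 11 9 3)(2 6 15 8 4) = [16, 1, 6, 0, 2, 18, 15, 13, 4, 3, 11, 9, 5, 10, 14, 8, 12, 17, 7]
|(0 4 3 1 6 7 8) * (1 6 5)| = |(0 4 3 6 7 8)(1 5)| = 6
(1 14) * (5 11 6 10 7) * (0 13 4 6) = (0 13 4 6 10 7 5 11)(1 14) = [13, 14, 2, 3, 6, 11, 10, 5, 8, 9, 7, 0, 12, 4, 1]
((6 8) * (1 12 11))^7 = (1 12 11)(6 8) = [0, 12, 2, 3, 4, 5, 8, 7, 6, 9, 10, 1, 11]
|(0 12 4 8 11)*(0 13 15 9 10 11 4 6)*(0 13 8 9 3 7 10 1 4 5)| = 33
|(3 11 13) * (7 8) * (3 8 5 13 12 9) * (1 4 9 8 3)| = 21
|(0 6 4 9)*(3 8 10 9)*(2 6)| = 8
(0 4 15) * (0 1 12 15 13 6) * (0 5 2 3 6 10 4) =[0, 12, 3, 6, 13, 2, 5, 7, 8, 9, 4, 11, 15, 10, 14, 1] =(1 12 15)(2 3 6 5)(4 13 10)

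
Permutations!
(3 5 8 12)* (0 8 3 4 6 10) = (0 8 12 4 6 10)(3 5) = [8, 1, 2, 5, 6, 3, 10, 7, 12, 9, 0, 11, 4]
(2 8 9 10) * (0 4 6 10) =(0 4 6 10 2 8 9) =[4, 1, 8, 3, 6, 5, 10, 7, 9, 0, 2]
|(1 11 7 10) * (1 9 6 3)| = |(1 11 7 10 9 6 3)| = 7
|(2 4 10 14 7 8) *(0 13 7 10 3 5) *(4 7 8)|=|(0 13 8 2 7 4 3 5)(10 14)|=8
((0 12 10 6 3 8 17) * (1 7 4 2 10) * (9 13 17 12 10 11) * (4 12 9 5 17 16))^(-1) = (0 17 5 11 2 4 16 13 9 8 3 6 10)(1 12 7) = [17, 12, 4, 6, 16, 11, 10, 1, 3, 8, 0, 2, 7, 9, 14, 15, 13, 5]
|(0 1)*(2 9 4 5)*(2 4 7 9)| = 2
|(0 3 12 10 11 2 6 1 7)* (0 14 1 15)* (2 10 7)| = |(0 3 12 7 14 1 2 6 15)(10 11)| = 18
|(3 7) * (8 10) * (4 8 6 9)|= 10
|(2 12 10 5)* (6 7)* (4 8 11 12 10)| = |(2 10 5)(4 8 11 12)(6 7)| = 12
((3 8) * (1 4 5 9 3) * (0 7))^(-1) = (0 7)(1 8 3 9 5 4) = [7, 8, 2, 9, 1, 4, 6, 0, 3, 5]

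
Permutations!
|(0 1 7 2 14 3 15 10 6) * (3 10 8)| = 21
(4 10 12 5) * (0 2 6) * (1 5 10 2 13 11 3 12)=(0 13 11 3 12 10 1 5 4 2 6)=[13, 5, 6, 12, 2, 4, 0, 7, 8, 9, 1, 3, 10, 11]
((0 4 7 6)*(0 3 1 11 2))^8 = (11) = [0, 1, 2, 3, 4, 5, 6, 7, 8, 9, 10, 11]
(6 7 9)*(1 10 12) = (1 10 12)(6 7 9) = [0, 10, 2, 3, 4, 5, 7, 9, 8, 6, 12, 11, 1]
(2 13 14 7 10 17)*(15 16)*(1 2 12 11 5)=(1 2 13 14 7 10 17 12 11 5)(15 16)=[0, 2, 13, 3, 4, 1, 6, 10, 8, 9, 17, 5, 11, 14, 7, 16, 15, 12]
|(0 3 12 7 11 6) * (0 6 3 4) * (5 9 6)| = 12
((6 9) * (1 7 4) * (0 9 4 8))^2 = (0 6 1 8 9 4 7) = [6, 8, 2, 3, 7, 5, 1, 0, 9, 4]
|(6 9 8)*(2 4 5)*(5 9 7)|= 7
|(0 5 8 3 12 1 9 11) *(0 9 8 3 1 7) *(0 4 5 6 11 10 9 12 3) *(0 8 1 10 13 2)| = 12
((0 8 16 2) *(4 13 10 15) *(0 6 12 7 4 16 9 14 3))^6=(0 8 9 14 3)(2 10 7)(4 6 15)(12 16 13)=[8, 1, 10, 0, 6, 5, 15, 2, 9, 14, 7, 11, 16, 12, 3, 4, 13]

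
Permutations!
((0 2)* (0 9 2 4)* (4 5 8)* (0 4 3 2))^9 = (0 3)(2 5)(8 9) = [3, 1, 5, 0, 4, 2, 6, 7, 9, 8]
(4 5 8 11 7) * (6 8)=(4 5 6 8 11 7)=[0, 1, 2, 3, 5, 6, 8, 4, 11, 9, 10, 7]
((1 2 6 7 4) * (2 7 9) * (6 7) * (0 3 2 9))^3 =(9)(0 7 6 2 1 3 4) =[7, 3, 1, 4, 0, 5, 2, 6, 8, 9]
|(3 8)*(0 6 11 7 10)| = 10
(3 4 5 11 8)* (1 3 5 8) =(1 3 4 8 5 11) =[0, 3, 2, 4, 8, 11, 6, 7, 5, 9, 10, 1]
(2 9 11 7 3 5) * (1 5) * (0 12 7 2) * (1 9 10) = [12, 5, 10, 9, 4, 0, 6, 3, 8, 11, 1, 2, 7] = (0 12 7 3 9 11 2 10 1 5)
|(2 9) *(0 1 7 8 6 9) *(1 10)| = |(0 10 1 7 8 6 9 2)| = 8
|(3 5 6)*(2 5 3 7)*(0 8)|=|(0 8)(2 5 6 7)|=4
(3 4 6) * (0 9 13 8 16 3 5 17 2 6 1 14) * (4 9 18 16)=(0 18 16 3 9 13 8 4 1 14)(2 6 5 17)=[18, 14, 6, 9, 1, 17, 5, 7, 4, 13, 10, 11, 12, 8, 0, 15, 3, 2, 16]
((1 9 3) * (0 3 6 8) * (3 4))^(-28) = [0, 1, 2, 3, 4, 5, 6, 7, 8, 9] = (9)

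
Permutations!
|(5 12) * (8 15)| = 2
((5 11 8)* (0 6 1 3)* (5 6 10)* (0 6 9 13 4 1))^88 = [0, 1, 2, 3, 4, 5, 6, 7, 8, 9, 10, 11, 12, 13] = (13)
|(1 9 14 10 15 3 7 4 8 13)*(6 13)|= 11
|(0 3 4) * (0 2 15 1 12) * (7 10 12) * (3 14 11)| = |(0 14 11 3 4 2 15 1 7 10 12)| = 11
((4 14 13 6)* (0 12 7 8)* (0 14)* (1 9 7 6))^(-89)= (0 4 6 12)(1 9 7 8 14 13)= [4, 9, 2, 3, 6, 5, 12, 8, 14, 7, 10, 11, 0, 1, 13]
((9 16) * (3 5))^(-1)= (3 5)(9 16)= [0, 1, 2, 5, 4, 3, 6, 7, 8, 16, 10, 11, 12, 13, 14, 15, 9]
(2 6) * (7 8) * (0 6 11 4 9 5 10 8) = (0 6 2 11 4 9 5 10 8 7) = [6, 1, 11, 3, 9, 10, 2, 0, 7, 5, 8, 4]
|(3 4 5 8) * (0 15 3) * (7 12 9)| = |(0 15 3 4 5 8)(7 12 9)| = 6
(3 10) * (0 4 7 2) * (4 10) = [10, 1, 0, 4, 7, 5, 6, 2, 8, 9, 3] = (0 10 3 4 7 2)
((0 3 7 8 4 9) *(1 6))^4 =(0 4 7)(3 9 8) =[4, 1, 2, 9, 7, 5, 6, 0, 3, 8]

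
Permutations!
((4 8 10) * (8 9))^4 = (10) = [0, 1, 2, 3, 4, 5, 6, 7, 8, 9, 10]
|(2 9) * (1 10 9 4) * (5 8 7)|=|(1 10 9 2 4)(5 8 7)|=15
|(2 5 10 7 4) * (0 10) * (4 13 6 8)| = |(0 10 7 13 6 8 4 2 5)| = 9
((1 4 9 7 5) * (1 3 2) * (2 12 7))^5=[0, 4, 1, 12, 9, 3, 6, 5, 8, 2, 10, 11, 7]=(1 4 9 2)(3 12 7 5)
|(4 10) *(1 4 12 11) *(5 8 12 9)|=8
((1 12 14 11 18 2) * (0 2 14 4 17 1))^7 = (0 2)(1 17 4 12)(11 18 14) = [2, 17, 0, 3, 12, 5, 6, 7, 8, 9, 10, 18, 1, 13, 11, 15, 16, 4, 14]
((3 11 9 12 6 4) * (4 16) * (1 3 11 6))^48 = [0, 1, 2, 3, 4, 5, 6, 7, 8, 9, 10, 11, 12, 13, 14, 15, 16] = (16)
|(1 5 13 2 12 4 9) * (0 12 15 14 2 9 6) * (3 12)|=60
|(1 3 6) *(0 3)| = |(0 3 6 1)| = 4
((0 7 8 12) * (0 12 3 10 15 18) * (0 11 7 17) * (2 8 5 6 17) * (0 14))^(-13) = (18) = [0, 1, 2, 3, 4, 5, 6, 7, 8, 9, 10, 11, 12, 13, 14, 15, 16, 17, 18]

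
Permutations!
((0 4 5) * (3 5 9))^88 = (0 3 4 5 9) = [3, 1, 2, 4, 5, 9, 6, 7, 8, 0]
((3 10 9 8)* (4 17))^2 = (17)(3 9)(8 10) = [0, 1, 2, 9, 4, 5, 6, 7, 10, 3, 8, 11, 12, 13, 14, 15, 16, 17]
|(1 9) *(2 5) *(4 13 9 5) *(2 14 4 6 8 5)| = |(1 2 6 8 5 14 4 13 9)| = 9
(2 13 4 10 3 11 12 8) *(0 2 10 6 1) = (0 2 13 4 6 1)(3 11 12 8 10) = [2, 0, 13, 11, 6, 5, 1, 7, 10, 9, 3, 12, 8, 4]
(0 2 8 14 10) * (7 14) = (0 2 8 7 14 10) = [2, 1, 8, 3, 4, 5, 6, 14, 7, 9, 0, 11, 12, 13, 10]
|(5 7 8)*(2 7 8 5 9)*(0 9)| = |(0 9 2 7 5 8)| = 6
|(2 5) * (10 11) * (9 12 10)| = |(2 5)(9 12 10 11)| = 4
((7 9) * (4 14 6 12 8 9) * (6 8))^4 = [0, 1, 2, 3, 7, 5, 6, 9, 14, 8, 10, 11, 12, 13, 4] = (4 7 9 8 14)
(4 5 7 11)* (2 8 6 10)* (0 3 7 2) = (0 3 7 11 4 5 2 8 6 10) = [3, 1, 8, 7, 5, 2, 10, 11, 6, 9, 0, 4]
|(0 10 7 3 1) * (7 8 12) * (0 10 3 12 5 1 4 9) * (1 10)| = |(0 3 4 9)(5 10 8)(7 12)| = 12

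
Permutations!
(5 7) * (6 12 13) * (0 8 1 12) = (0 8 1 12 13 6)(5 7) = [8, 12, 2, 3, 4, 7, 0, 5, 1, 9, 10, 11, 13, 6]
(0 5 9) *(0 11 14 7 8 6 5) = [0, 1, 2, 3, 4, 9, 5, 8, 6, 11, 10, 14, 12, 13, 7] = (5 9 11 14 7 8 6)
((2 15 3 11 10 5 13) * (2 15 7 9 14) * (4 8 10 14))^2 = (2 9 8 5 15 11)(3 14 7 4 10 13) = [0, 1, 9, 14, 10, 15, 6, 4, 5, 8, 13, 2, 12, 3, 7, 11]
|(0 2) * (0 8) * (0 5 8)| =|(0 2)(5 8)| =2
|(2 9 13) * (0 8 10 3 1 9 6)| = 9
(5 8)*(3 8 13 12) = (3 8 5 13 12) = [0, 1, 2, 8, 4, 13, 6, 7, 5, 9, 10, 11, 3, 12]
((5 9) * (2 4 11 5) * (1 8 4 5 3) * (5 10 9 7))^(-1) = (1 3 11 4 8)(2 9 10)(5 7) = [0, 3, 9, 11, 8, 7, 6, 5, 1, 10, 2, 4]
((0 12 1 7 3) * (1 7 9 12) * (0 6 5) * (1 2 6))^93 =(0 2 6 5)(1 7 9 3 12) =[2, 7, 6, 12, 4, 0, 5, 9, 8, 3, 10, 11, 1]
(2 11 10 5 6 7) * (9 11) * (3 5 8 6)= (2 9 11 10 8 6 7)(3 5)= [0, 1, 9, 5, 4, 3, 7, 2, 6, 11, 8, 10]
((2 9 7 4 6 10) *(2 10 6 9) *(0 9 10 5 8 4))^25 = (0 9 7)(4 10 5 8) = [9, 1, 2, 3, 10, 8, 6, 0, 4, 7, 5]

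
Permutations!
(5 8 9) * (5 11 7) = (5 8 9 11 7) = [0, 1, 2, 3, 4, 8, 6, 5, 9, 11, 10, 7]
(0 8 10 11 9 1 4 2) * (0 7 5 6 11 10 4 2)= [8, 2, 7, 3, 0, 6, 11, 5, 4, 1, 10, 9]= (0 8 4)(1 2 7 5 6 11 9)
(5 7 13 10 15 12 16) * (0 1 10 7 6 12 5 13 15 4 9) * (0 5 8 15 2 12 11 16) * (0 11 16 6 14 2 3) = (0 1 10 4 9 5 14 2 12 11 6 16 13 7 3)(8 15) = [1, 10, 12, 0, 9, 14, 16, 3, 15, 5, 4, 6, 11, 7, 2, 8, 13]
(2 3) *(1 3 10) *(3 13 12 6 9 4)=(1 13 12 6 9 4 3 2 10)=[0, 13, 10, 2, 3, 5, 9, 7, 8, 4, 1, 11, 6, 12]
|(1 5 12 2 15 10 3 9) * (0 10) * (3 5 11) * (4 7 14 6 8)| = 60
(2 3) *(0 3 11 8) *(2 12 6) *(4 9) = (0 3 12 6 2 11 8)(4 9) = [3, 1, 11, 12, 9, 5, 2, 7, 0, 4, 10, 8, 6]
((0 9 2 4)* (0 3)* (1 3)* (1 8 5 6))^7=(0 1 5 4 9 3 6 8 2)=[1, 5, 0, 6, 9, 4, 8, 7, 2, 3]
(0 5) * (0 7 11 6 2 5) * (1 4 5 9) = (1 4 5 7 11 6 2 9) = [0, 4, 9, 3, 5, 7, 2, 11, 8, 1, 10, 6]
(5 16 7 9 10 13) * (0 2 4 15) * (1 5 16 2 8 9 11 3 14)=(0 8 9 10 13 16 7 11 3 14 1 5 2 4 15)=[8, 5, 4, 14, 15, 2, 6, 11, 9, 10, 13, 3, 12, 16, 1, 0, 7]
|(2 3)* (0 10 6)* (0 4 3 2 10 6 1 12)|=7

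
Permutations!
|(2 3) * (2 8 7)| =|(2 3 8 7)| =4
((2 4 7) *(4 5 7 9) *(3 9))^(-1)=(2 7 5)(3 4 9)=[0, 1, 7, 4, 9, 2, 6, 5, 8, 3]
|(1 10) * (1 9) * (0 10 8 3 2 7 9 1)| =|(0 10 1 8 3 2 7 9)| =8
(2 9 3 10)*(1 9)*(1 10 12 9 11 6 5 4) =(1 11 6 5 4)(2 10)(3 12 9) =[0, 11, 10, 12, 1, 4, 5, 7, 8, 3, 2, 6, 9]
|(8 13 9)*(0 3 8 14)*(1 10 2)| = |(0 3 8 13 9 14)(1 10 2)| = 6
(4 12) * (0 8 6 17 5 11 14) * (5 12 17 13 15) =[8, 1, 2, 3, 17, 11, 13, 7, 6, 9, 10, 14, 4, 15, 0, 5, 16, 12] =(0 8 6 13 15 5 11 14)(4 17 12)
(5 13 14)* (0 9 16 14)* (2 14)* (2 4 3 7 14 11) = (0 9 16 4 3 7 14 5 13)(2 11) = [9, 1, 11, 7, 3, 13, 6, 14, 8, 16, 10, 2, 12, 0, 5, 15, 4]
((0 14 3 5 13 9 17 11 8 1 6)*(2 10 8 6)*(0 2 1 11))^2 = (0 3 13 17 14 5 9)(2 8 6 10 11) = [3, 1, 8, 13, 4, 9, 10, 7, 6, 0, 11, 2, 12, 17, 5, 15, 16, 14]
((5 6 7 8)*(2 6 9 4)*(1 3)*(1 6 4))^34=(1 9 5 8 7 6 3)=[0, 9, 2, 1, 4, 8, 3, 6, 7, 5]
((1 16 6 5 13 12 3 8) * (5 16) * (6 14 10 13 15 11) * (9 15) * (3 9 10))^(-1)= [0, 8, 2, 14, 4, 1, 11, 7, 3, 12, 5, 15, 13, 10, 16, 9, 6]= (1 8 3 14 16 6 11 15 9 12 13 10 5)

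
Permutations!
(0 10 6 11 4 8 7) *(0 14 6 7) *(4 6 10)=(0 4 8)(6 11)(7 14 10)=[4, 1, 2, 3, 8, 5, 11, 14, 0, 9, 7, 6, 12, 13, 10]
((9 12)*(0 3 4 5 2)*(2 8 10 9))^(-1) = [2, 1, 12, 0, 3, 4, 6, 7, 5, 10, 8, 11, 9] = (0 2 12 9 10 8 5 4 3)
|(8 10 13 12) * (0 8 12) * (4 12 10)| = 6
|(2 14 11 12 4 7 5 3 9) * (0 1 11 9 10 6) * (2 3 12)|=|(0 1 11 2 14 9 3 10 6)(4 7 5 12)|=36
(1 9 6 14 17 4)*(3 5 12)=(1 9 6 14 17 4)(3 5 12)=[0, 9, 2, 5, 1, 12, 14, 7, 8, 6, 10, 11, 3, 13, 17, 15, 16, 4]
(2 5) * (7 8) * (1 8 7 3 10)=(1 8 3 10)(2 5)=[0, 8, 5, 10, 4, 2, 6, 7, 3, 9, 1]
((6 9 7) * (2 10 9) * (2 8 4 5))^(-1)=(2 5 4 8 6 7 9 10)=[0, 1, 5, 3, 8, 4, 7, 9, 6, 10, 2]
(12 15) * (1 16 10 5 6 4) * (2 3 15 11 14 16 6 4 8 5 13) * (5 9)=(1 6 8 9 5 4)(2 3 15 12 11 14 16 10 13)=[0, 6, 3, 15, 1, 4, 8, 7, 9, 5, 13, 14, 11, 2, 16, 12, 10]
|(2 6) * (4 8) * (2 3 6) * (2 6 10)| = 4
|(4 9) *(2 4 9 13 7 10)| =|(2 4 13 7 10)| =5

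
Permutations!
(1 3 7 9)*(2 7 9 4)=[0, 3, 7, 9, 2, 5, 6, 4, 8, 1]=(1 3 9)(2 7 4)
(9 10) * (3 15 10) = (3 15 10 9) = [0, 1, 2, 15, 4, 5, 6, 7, 8, 3, 9, 11, 12, 13, 14, 10]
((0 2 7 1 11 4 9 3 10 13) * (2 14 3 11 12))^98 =(0 10 14 13 3)(1 2)(4 11 9)(7 12) =[10, 2, 1, 0, 11, 5, 6, 12, 8, 4, 14, 9, 7, 3, 13]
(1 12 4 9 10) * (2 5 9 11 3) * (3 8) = (1 12 4 11 8 3 2 5 9 10) = [0, 12, 5, 2, 11, 9, 6, 7, 3, 10, 1, 8, 4]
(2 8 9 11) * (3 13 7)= (2 8 9 11)(3 13 7)= [0, 1, 8, 13, 4, 5, 6, 3, 9, 11, 10, 2, 12, 7]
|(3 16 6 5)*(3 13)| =5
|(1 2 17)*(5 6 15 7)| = 12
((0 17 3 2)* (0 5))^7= (0 3 5 17 2)= [3, 1, 0, 5, 4, 17, 6, 7, 8, 9, 10, 11, 12, 13, 14, 15, 16, 2]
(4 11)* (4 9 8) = (4 11 9 8) = [0, 1, 2, 3, 11, 5, 6, 7, 4, 8, 10, 9]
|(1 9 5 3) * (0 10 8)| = |(0 10 8)(1 9 5 3)| = 12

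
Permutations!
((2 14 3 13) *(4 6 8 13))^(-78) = (2 13 8 6 4 3 14) = [0, 1, 13, 14, 3, 5, 4, 7, 6, 9, 10, 11, 12, 8, 2]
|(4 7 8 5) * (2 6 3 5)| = |(2 6 3 5 4 7 8)| = 7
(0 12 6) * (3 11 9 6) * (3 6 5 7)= [12, 1, 2, 11, 4, 7, 0, 3, 8, 5, 10, 9, 6]= (0 12 6)(3 11 9 5 7)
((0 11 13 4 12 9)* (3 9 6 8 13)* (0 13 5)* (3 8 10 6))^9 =(0 11 8 5)(3 12 4 13 9)(6 10) =[11, 1, 2, 12, 13, 0, 10, 7, 5, 3, 6, 8, 4, 9]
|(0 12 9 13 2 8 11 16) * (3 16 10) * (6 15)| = |(0 12 9 13 2 8 11 10 3 16)(6 15)| = 10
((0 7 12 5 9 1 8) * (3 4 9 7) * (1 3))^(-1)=(0 8 1)(3 9 4)(5 12 7)=[8, 0, 2, 9, 3, 12, 6, 5, 1, 4, 10, 11, 7]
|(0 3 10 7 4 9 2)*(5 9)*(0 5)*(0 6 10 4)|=6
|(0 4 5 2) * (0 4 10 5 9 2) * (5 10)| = |(10)(0 5)(2 4 9)| = 6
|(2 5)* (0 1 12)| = |(0 1 12)(2 5)| = 6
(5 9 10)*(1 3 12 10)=[0, 3, 2, 12, 4, 9, 6, 7, 8, 1, 5, 11, 10]=(1 3 12 10 5 9)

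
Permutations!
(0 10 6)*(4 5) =(0 10 6)(4 5) =[10, 1, 2, 3, 5, 4, 0, 7, 8, 9, 6]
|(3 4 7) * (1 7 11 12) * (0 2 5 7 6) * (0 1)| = 8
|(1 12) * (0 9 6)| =6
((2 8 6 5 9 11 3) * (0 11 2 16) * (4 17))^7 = (0 16 3 11)(2 6 9 8 5)(4 17) = [16, 1, 6, 11, 17, 2, 9, 7, 5, 8, 10, 0, 12, 13, 14, 15, 3, 4]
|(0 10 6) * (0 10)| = |(6 10)| = 2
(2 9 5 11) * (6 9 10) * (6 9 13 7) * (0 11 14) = [11, 1, 10, 3, 4, 14, 13, 6, 8, 5, 9, 2, 12, 7, 0] = (0 11 2 10 9 5 14)(6 13 7)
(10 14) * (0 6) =(0 6)(10 14) =[6, 1, 2, 3, 4, 5, 0, 7, 8, 9, 14, 11, 12, 13, 10]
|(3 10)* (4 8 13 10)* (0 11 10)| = 7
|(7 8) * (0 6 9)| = 6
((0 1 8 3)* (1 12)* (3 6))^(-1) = (0 3 6 8 1 12) = [3, 12, 2, 6, 4, 5, 8, 7, 1, 9, 10, 11, 0]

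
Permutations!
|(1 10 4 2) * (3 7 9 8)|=4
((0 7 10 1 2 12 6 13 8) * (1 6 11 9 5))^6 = (13) = [0, 1, 2, 3, 4, 5, 6, 7, 8, 9, 10, 11, 12, 13]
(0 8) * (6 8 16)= (0 16 6 8)= [16, 1, 2, 3, 4, 5, 8, 7, 0, 9, 10, 11, 12, 13, 14, 15, 6]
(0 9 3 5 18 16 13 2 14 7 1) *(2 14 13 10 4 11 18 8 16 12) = (0 9 3 5 8 16 10 4 11 18 12 2 13 14 7 1) = [9, 0, 13, 5, 11, 8, 6, 1, 16, 3, 4, 18, 2, 14, 7, 15, 10, 17, 12]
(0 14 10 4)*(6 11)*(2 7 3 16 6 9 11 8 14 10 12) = (0 10 4)(2 7 3 16 6 8 14 12)(9 11) = [10, 1, 7, 16, 0, 5, 8, 3, 14, 11, 4, 9, 2, 13, 12, 15, 6]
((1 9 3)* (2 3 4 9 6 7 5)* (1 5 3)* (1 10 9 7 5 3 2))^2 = (1 5 6)(2 9 7 10 4) = [0, 5, 9, 3, 2, 6, 1, 10, 8, 7, 4]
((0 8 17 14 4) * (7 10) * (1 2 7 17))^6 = (0 17 2)(1 4 10)(7 8 14) = [17, 4, 0, 3, 10, 5, 6, 8, 14, 9, 1, 11, 12, 13, 7, 15, 16, 2]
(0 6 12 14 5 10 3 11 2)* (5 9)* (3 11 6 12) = (0 12 14 9 5 10 11 2)(3 6) = [12, 1, 0, 6, 4, 10, 3, 7, 8, 5, 11, 2, 14, 13, 9]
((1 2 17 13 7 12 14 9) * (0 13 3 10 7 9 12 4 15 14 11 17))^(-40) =(3 14 10 12 7 11 4 17 15) =[0, 1, 2, 14, 17, 5, 6, 11, 8, 9, 12, 4, 7, 13, 10, 3, 16, 15]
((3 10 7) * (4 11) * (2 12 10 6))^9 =(2 7)(3 12)(4 11)(6 10) =[0, 1, 7, 12, 11, 5, 10, 2, 8, 9, 6, 4, 3]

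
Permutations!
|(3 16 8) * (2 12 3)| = |(2 12 3 16 8)| = 5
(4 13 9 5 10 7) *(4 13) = (5 10 7 13 9) = [0, 1, 2, 3, 4, 10, 6, 13, 8, 5, 7, 11, 12, 9]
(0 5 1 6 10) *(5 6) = (0 6 10)(1 5) = [6, 5, 2, 3, 4, 1, 10, 7, 8, 9, 0]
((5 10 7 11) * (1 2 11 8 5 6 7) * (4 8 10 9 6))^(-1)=(1 10 7 6 9 5 8 4 11 2)=[0, 10, 1, 3, 11, 8, 9, 6, 4, 5, 7, 2]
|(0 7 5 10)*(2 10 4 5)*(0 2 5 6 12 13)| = |(0 7 5 4 6 12 13)(2 10)| = 14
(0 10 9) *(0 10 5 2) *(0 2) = (0 5)(9 10) = [5, 1, 2, 3, 4, 0, 6, 7, 8, 10, 9]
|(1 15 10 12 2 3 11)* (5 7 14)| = |(1 15 10 12 2 3 11)(5 7 14)| = 21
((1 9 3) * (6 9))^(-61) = (1 3 9 6) = [0, 3, 2, 9, 4, 5, 1, 7, 8, 6]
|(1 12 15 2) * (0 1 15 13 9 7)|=6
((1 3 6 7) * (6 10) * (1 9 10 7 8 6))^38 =(1 9 3 10 7) =[0, 9, 2, 10, 4, 5, 6, 1, 8, 3, 7]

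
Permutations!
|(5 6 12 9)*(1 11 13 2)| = |(1 11 13 2)(5 6 12 9)| = 4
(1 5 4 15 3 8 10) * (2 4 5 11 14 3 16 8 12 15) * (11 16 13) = [0, 16, 4, 12, 2, 5, 6, 7, 10, 9, 1, 14, 15, 11, 3, 13, 8] = (1 16 8 10)(2 4)(3 12 15 13 11 14)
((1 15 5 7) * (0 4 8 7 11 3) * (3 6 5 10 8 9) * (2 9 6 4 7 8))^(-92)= (0 10)(1 9)(2 7)(3 15)= [10, 9, 7, 15, 4, 5, 6, 2, 8, 1, 0, 11, 12, 13, 14, 3]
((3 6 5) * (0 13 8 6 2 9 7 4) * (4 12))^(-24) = (0 12 9 3 6 13 4 7 2 5 8) = [12, 1, 5, 6, 7, 8, 13, 2, 0, 3, 10, 11, 9, 4]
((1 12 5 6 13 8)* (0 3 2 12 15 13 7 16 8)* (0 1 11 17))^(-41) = (0 12 7 11 3 5 16 17 2 6 8)(1 15 13) = [12, 15, 6, 5, 4, 16, 8, 11, 0, 9, 10, 3, 7, 1, 14, 13, 17, 2]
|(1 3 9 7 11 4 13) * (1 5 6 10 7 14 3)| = |(3 9 14)(4 13 5 6 10 7 11)| = 21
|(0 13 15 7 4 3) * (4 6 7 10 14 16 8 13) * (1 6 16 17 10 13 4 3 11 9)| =|(0 3)(1 6 7 16 8 4 11 9)(10 14 17)(13 15)| =24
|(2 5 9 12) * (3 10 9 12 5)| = |(2 3 10 9 5 12)| = 6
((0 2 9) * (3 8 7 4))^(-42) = [0, 1, 2, 7, 8, 5, 6, 3, 4, 9] = (9)(3 7)(4 8)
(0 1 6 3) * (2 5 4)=(0 1 6 3)(2 5 4)=[1, 6, 5, 0, 2, 4, 3]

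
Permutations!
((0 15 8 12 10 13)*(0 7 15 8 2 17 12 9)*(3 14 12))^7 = [8, 1, 7, 2, 4, 5, 6, 10, 9, 0, 14, 11, 3, 12, 17, 13, 16, 15] = (0 8 9)(2 7 10 14 17 15 13 12 3)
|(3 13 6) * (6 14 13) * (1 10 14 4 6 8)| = |(1 10 14 13 4 6 3 8)| = 8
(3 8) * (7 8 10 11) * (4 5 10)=(3 4 5 10 11 7 8)=[0, 1, 2, 4, 5, 10, 6, 8, 3, 9, 11, 7]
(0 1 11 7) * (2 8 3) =[1, 11, 8, 2, 4, 5, 6, 0, 3, 9, 10, 7] =(0 1 11 7)(2 8 3)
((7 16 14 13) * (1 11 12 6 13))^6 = (1 16 13 12)(6 11 14 7) = [0, 16, 2, 3, 4, 5, 11, 6, 8, 9, 10, 14, 1, 12, 7, 15, 13]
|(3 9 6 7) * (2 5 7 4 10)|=|(2 5 7 3 9 6 4 10)|=8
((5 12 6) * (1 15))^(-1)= (1 15)(5 6 12)= [0, 15, 2, 3, 4, 6, 12, 7, 8, 9, 10, 11, 5, 13, 14, 1]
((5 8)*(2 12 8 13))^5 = (13) = [0, 1, 2, 3, 4, 5, 6, 7, 8, 9, 10, 11, 12, 13]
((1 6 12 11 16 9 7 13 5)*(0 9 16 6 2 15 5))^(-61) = (16)(0 13 7 9)(1 5 15 2)(6 11 12) = [13, 5, 1, 3, 4, 15, 11, 9, 8, 0, 10, 12, 6, 7, 14, 2, 16]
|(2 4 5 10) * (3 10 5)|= |(2 4 3 10)|= 4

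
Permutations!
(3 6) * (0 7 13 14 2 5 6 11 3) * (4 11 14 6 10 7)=[4, 1, 5, 14, 11, 10, 0, 13, 8, 9, 7, 3, 12, 6, 2]=(0 4 11 3 14 2 5 10 7 13 6)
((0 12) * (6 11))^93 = (0 12)(6 11) = [12, 1, 2, 3, 4, 5, 11, 7, 8, 9, 10, 6, 0]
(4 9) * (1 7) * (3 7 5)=(1 5 3 7)(4 9)=[0, 5, 2, 7, 9, 3, 6, 1, 8, 4]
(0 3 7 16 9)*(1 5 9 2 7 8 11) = [3, 5, 7, 8, 4, 9, 6, 16, 11, 0, 10, 1, 12, 13, 14, 15, 2] = (0 3 8 11 1 5 9)(2 7 16)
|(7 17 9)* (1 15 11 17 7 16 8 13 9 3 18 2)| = 28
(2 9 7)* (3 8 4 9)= (2 3 8 4 9 7)= [0, 1, 3, 8, 9, 5, 6, 2, 4, 7]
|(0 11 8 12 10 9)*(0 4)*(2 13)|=|(0 11 8 12 10 9 4)(2 13)|=14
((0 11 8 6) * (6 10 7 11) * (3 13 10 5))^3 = (0 6)(3 7 5 10 8 13 11) = [6, 1, 2, 7, 4, 10, 0, 5, 13, 9, 8, 3, 12, 11]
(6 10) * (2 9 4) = [0, 1, 9, 3, 2, 5, 10, 7, 8, 4, 6] = (2 9 4)(6 10)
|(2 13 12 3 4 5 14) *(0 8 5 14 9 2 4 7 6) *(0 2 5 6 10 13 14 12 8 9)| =30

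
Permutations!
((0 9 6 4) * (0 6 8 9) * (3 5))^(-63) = (3 5)(4 6)(8 9) = [0, 1, 2, 5, 6, 3, 4, 7, 9, 8]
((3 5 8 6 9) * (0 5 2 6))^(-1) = (0 8 5)(2 3 9 6) = [8, 1, 3, 9, 4, 0, 2, 7, 5, 6]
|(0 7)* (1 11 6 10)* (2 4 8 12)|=|(0 7)(1 11 6 10)(2 4 8 12)|=4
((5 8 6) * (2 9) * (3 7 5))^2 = [0, 1, 2, 5, 4, 6, 7, 8, 3, 9] = (9)(3 5 6 7 8)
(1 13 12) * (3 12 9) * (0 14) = (0 14)(1 13 9 3 12) = [14, 13, 2, 12, 4, 5, 6, 7, 8, 3, 10, 11, 1, 9, 0]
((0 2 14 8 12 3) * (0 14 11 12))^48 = (0 8 14 3 12 11 2) = [8, 1, 0, 12, 4, 5, 6, 7, 14, 9, 10, 2, 11, 13, 3]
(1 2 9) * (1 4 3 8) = [0, 2, 9, 8, 3, 5, 6, 7, 1, 4] = (1 2 9 4 3 8)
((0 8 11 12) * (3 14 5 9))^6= (0 11)(3 5)(8 12)(9 14)= [11, 1, 2, 5, 4, 3, 6, 7, 12, 14, 10, 0, 8, 13, 9]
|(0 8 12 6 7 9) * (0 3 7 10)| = 15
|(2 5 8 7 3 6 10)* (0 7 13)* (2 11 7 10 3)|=|(0 10 11 7 2 5 8 13)(3 6)|=8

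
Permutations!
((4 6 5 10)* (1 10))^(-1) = [0, 5, 2, 3, 10, 6, 4, 7, 8, 9, 1] = (1 5 6 4 10)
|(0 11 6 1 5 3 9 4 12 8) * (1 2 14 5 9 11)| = 6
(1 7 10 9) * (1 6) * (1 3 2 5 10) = (1 7)(2 5 10 9 6 3) = [0, 7, 5, 2, 4, 10, 3, 1, 8, 6, 9]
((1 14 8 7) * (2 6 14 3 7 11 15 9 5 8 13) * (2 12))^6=[0, 1, 6, 3, 4, 8, 14, 7, 11, 5, 10, 15, 2, 12, 13, 9]=(2 6 14 13 12)(5 8 11 15 9)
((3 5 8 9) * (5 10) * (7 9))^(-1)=(3 9 7 8 5 10)=[0, 1, 2, 9, 4, 10, 6, 8, 5, 7, 3]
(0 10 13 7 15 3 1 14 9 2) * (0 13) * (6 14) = [10, 6, 13, 1, 4, 5, 14, 15, 8, 2, 0, 11, 12, 7, 9, 3] = (0 10)(1 6 14 9 2 13 7 15 3)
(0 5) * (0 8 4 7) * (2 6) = (0 5 8 4 7)(2 6) = [5, 1, 6, 3, 7, 8, 2, 0, 4]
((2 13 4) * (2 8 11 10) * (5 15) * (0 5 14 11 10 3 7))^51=(0 15 11 7 5 14 3)(2 13 4 8 10)=[15, 1, 13, 0, 8, 14, 6, 5, 10, 9, 2, 7, 12, 4, 3, 11]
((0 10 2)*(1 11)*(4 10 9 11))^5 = (0 10 1 9 2 4 11) = [10, 9, 4, 3, 11, 5, 6, 7, 8, 2, 1, 0]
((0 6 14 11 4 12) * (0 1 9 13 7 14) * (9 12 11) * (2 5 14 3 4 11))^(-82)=(2 3 13 14)(4 7 9 5)=[0, 1, 3, 13, 7, 4, 6, 9, 8, 5, 10, 11, 12, 14, 2]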